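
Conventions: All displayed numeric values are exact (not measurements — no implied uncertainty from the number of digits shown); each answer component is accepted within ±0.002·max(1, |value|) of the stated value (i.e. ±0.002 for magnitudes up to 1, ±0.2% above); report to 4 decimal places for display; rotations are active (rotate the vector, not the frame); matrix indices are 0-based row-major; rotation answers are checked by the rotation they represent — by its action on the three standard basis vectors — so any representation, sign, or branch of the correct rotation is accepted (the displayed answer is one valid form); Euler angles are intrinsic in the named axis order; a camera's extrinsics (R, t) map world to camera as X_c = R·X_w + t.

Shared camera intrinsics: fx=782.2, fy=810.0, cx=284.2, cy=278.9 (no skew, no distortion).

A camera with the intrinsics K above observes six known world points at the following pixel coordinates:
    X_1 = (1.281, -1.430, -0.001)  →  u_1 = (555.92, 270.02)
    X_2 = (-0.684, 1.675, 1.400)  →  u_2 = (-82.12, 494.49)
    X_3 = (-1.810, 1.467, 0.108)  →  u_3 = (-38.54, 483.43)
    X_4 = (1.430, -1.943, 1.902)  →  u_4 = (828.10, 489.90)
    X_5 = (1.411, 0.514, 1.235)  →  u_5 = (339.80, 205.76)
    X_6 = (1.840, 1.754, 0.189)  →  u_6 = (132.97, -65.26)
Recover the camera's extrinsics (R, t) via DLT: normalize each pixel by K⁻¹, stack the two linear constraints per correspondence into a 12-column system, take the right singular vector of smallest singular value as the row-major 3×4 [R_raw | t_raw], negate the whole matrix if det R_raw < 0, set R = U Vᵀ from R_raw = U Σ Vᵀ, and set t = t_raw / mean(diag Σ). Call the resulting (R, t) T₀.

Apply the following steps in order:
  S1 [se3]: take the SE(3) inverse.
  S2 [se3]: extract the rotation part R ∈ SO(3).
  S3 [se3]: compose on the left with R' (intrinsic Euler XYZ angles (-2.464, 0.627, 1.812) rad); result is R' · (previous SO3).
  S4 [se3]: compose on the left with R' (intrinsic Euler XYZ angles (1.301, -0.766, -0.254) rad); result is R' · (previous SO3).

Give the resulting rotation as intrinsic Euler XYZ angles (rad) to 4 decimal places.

rotation (euler_xyz) = (1.8559, -1.0010, -0.6995)

source (pnp_recover): camera pose = R=[0.4713 -0.8775 0.0882; -0.7942 -0.3788 0.4751; -0.3836 -0.2940 -0.8755], t=(-0.0800, 0.4200, 5.1900)
after S1 (invert_se3): R=[0.4713 -0.7942 -0.3836; -0.8775 -0.3788 -0.2940; 0.0882 0.4751 -0.8755], t=(2.3620, 1.6145, 4.3512)
after S2 (rot_of_se3): [0.4713 -0.7942 -0.3836; -0.8775 -0.3788 -0.2940; 0.0882 0.4751 -0.8755]
after S3 (compose_so3): [0.6506 0.7303 -0.2083; -0.7472 0.5665 -0.3477; -0.1359 0.3818 0.9142]
after S4 (compose_so3): [0.4128 0.3473 -0.8420; -0.4373 -0.7354 -0.5177; -0.7990 0.5818 -0.1517]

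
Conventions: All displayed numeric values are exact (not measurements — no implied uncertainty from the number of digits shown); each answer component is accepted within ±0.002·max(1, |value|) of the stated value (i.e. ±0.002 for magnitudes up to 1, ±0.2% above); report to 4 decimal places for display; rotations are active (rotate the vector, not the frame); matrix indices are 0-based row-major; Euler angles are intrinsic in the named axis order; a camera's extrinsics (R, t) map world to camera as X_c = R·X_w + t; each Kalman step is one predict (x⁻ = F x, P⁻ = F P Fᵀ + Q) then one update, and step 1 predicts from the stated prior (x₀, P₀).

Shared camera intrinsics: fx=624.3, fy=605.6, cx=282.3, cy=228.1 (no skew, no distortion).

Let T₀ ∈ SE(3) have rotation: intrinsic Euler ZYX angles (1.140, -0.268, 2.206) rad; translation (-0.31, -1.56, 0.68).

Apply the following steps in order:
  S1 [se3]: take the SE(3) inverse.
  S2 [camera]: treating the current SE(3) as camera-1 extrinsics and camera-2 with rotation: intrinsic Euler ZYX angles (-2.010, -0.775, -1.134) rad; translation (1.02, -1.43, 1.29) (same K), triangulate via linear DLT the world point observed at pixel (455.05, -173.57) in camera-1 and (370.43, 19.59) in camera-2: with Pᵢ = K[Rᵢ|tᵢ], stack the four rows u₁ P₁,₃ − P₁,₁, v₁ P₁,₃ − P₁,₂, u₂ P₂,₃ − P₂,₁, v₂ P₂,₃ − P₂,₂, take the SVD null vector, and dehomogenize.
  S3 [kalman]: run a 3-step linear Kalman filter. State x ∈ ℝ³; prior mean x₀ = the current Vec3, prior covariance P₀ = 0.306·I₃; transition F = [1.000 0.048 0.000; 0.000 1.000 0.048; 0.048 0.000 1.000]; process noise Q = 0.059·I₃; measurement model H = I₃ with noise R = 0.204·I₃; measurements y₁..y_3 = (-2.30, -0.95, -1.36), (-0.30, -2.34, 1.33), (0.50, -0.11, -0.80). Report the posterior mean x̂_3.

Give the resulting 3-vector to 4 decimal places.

result = (-0.3061, -0.9819, -0.3081)

after S1 (invert_se3): R=[0.4027 0.8762 0.2648; 0.4501 -0.4415 0.7762; 0.7970 -0.1934 -0.5722], t=(1.3116, -1.0770, 0.3345)
after S2 (triangulate): (0.3929, -1.1660, -0.4883)
after S3 (kf_track): (-0.3061, -0.9819, -0.3081)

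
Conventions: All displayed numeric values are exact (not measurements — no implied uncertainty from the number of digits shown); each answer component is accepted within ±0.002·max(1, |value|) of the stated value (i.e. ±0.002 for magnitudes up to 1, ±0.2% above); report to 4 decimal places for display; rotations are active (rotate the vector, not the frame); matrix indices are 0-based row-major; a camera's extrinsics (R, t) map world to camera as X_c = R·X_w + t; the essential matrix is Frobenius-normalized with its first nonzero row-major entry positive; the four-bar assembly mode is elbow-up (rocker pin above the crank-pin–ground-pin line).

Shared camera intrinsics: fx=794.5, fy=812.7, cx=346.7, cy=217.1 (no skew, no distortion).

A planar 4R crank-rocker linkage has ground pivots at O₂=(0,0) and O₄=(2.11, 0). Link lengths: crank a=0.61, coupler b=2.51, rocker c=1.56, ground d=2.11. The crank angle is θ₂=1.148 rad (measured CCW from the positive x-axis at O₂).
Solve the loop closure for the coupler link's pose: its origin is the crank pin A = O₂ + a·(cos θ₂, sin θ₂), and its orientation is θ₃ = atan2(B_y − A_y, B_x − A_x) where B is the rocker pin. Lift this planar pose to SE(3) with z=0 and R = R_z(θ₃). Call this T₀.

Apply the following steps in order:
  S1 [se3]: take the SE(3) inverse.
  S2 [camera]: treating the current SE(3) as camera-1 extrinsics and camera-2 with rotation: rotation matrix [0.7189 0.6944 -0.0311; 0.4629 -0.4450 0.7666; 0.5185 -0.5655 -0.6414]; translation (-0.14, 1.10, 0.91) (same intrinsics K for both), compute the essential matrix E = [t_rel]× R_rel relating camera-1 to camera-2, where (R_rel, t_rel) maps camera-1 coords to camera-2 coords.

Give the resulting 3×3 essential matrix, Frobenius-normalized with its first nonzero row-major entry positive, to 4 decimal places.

matrix = [0.0392 -0.1491 -0.6489; 0.3060 0.3198 0.1383; -0.4316 -0.3394 0.1967]

source (fourbar_fk): coupler pose = R=[0.9287 -0.3708 0.0000; 0.3708 0.9287 0.0000; 0.0000 0.0000 1.0000], t=(0.2503, 0.5563, 0.0000)
after S1 (invert_se3): R=[0.9287 0.3708 0.0000; -0.3708 0.9287 0.0000; 0.0000 0.0000 1.0000], t=(-0.4387, -0.4238, 0.0000)
after S2 (essential): [0.0392 -0.1491 -0.6489; 0.3060 0.3198 0.1383; -0.4316 -0.3394 0.1967]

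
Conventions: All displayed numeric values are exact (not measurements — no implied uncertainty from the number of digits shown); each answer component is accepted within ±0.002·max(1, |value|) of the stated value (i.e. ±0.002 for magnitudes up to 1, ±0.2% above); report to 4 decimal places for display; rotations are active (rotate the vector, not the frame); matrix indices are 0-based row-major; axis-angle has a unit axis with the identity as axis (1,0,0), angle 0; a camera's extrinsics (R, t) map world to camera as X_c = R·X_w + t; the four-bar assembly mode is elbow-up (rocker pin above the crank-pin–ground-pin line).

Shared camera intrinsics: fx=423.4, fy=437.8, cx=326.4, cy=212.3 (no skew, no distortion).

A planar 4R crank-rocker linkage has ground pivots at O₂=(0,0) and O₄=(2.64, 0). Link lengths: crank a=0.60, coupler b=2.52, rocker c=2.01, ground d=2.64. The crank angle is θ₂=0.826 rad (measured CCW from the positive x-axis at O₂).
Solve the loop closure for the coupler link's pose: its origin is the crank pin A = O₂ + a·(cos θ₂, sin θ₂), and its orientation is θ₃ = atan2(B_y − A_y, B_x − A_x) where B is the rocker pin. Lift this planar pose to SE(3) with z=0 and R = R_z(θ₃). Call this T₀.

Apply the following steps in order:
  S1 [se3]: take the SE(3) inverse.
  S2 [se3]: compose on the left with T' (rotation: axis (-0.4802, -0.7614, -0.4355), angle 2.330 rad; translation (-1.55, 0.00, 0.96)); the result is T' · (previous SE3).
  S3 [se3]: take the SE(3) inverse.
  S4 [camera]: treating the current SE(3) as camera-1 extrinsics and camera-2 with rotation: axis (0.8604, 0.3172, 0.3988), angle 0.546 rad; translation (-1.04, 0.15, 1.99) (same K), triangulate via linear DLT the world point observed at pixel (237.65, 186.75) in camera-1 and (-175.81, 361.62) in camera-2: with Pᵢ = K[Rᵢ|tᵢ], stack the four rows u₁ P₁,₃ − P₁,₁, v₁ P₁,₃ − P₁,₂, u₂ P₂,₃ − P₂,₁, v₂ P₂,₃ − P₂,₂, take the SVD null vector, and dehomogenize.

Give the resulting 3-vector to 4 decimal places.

result = (-1.5493, 1.0159, -0.3433)

source (fourbar_fk): coupler pose = R=[0.7874 -0.6164 0.0000; 0.6164 0.7874 0.0000; 0.0000 0.0000 1.0000], t=(0.4067, 0.4411, 0.0000)
after S1 (invert_se3): R=[0.7874 0.6164 0.0000; -0.6164 0.7874 0.0000; 0.0000 0.0000 1.0000], t=(-0.5922, -0.0967, 0.0000)
after S2 (compose_se3): R=[-0.8107 0.5505 -0.1992; 0.0583 0.4145 0.9082; 0.5826 0.7247 -0.3681], t=(-1.4631, -0.2065, 0.4034)
after S3 (invert_se3): R=[-0.8107 0.0583 0.5826; 0.5505 0.4145 0.7247; -0.1992 0.9082 -0.3681], t=(-1.4091, 0.5988, 0.0446)
after S4 (triangulate): (-1.5493, 1.0159, -0.3433)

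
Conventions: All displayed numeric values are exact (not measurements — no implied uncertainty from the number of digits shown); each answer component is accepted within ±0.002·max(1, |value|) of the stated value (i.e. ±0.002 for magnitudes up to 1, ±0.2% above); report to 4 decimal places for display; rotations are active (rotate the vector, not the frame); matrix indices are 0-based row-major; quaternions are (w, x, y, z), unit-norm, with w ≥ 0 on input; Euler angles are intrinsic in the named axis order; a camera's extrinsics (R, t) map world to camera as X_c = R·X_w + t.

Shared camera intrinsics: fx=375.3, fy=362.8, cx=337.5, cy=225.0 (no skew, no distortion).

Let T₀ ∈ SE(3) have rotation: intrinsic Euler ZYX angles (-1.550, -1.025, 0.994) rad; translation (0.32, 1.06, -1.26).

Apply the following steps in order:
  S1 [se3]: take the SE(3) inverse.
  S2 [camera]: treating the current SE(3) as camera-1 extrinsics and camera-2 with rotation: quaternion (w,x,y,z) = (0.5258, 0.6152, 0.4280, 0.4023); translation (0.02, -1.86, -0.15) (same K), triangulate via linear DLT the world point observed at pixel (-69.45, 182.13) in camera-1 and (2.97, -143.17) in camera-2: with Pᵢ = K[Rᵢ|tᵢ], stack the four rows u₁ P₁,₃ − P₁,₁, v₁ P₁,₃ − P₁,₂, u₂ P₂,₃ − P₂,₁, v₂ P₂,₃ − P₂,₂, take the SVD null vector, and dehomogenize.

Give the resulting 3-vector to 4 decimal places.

result = (-0.3597, 1.7421, -1.7724)

after S1 (invert_se3): R=[0.0108 -0.5190 0.8547; 0.5303 0.7276 0.4351; -0.8477 0.4486 0.2831], t=(1.6236, -0.3927, 0.1525)
after S2 (triangulate): (-0.3597, 1.7421, -1.7724)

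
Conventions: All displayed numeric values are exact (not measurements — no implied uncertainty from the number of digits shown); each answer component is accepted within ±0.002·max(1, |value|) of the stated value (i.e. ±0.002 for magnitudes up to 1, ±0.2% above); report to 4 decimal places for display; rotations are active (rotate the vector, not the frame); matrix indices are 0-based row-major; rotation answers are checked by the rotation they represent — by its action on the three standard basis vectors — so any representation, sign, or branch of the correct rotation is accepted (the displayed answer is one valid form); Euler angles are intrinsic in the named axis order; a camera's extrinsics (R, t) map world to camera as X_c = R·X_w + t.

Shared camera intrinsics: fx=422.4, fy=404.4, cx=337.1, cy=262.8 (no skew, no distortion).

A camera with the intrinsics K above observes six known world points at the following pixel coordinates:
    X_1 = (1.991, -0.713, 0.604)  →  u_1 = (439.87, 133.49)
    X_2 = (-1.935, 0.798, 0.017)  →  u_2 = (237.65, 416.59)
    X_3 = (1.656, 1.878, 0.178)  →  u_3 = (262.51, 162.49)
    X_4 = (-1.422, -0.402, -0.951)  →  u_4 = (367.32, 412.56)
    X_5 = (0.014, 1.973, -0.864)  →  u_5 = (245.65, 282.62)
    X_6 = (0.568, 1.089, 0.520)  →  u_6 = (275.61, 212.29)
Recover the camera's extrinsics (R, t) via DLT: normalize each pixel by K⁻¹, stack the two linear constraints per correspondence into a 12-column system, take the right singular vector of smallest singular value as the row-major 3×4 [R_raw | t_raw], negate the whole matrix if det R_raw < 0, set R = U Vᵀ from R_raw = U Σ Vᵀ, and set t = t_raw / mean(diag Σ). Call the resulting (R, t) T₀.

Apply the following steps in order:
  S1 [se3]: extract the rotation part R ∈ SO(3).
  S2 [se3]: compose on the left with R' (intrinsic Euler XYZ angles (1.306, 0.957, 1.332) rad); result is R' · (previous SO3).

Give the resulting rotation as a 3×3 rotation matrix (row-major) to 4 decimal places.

rotation (matrix) = ((0.8521, 0.2340, -0.4682), (0.5191, -0.4921, 0.6988), (-0.0669, -0.8385, -0.5408))

source (pnp_recover): camera pose = R=[0.2856 -0.9290 -0.2355; -0.8719 -0.1499 -0.4663; 0.3979 0.3385 -0.8527], t=(0.1900, 0.2300, 5.2200)
after S1 (rot_of_se3): [0.2856 -0.9290 -0.2355; -0.8719 -0.1499 -0.4663; 0.3979 0.3385 -0.8527]
after S2 (compose_so3): [0.8521 0.2340 -0.4682; 0.5191 -0.4921 0.6988; -0.0669 -0.8385 -0.5408]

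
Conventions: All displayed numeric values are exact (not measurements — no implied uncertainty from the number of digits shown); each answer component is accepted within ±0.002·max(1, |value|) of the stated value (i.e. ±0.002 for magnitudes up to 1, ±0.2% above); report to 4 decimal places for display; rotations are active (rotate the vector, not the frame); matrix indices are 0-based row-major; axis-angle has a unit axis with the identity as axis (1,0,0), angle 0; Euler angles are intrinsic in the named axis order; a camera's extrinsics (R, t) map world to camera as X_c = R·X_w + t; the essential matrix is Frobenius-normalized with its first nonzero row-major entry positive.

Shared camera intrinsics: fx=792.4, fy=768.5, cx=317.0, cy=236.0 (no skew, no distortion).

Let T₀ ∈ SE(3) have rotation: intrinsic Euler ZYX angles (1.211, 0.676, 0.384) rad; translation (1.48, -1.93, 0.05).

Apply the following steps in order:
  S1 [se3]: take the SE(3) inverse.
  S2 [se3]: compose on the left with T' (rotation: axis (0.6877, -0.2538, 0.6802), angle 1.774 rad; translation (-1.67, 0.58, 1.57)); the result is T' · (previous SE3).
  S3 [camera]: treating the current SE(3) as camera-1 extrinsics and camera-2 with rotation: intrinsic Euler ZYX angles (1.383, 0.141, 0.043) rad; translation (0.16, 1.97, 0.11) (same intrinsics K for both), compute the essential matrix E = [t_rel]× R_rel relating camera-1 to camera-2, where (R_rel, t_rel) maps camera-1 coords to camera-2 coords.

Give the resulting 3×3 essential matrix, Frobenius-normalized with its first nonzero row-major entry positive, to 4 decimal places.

after S1 (invert_se3): R=[0.2747 0.7301 -0.6257; -0.7853 0.5458 0.2922; 0.5549 0.4111 0.7233], t=(1.0340, 2.2011, -0.0640)
after S2 (compose_se3): R=[0.9626 -0.0816 -0.2585; -0.2658 -0.0968 -0.9592; 0.0532 0.9920 -0.1149], t=(-3.2391, 0.8345, 3.4114)
after S3 (essential): [0.1865 0.4710 0.0365; -0.1903 -0.4507 -0.0539; -0.3144 0.1876 -0.6047]

matrix = [0.1865 0.4710 0.0365; -0.1903 -0.4507 -0.0539; -0.3144 0.1876 -0.6047]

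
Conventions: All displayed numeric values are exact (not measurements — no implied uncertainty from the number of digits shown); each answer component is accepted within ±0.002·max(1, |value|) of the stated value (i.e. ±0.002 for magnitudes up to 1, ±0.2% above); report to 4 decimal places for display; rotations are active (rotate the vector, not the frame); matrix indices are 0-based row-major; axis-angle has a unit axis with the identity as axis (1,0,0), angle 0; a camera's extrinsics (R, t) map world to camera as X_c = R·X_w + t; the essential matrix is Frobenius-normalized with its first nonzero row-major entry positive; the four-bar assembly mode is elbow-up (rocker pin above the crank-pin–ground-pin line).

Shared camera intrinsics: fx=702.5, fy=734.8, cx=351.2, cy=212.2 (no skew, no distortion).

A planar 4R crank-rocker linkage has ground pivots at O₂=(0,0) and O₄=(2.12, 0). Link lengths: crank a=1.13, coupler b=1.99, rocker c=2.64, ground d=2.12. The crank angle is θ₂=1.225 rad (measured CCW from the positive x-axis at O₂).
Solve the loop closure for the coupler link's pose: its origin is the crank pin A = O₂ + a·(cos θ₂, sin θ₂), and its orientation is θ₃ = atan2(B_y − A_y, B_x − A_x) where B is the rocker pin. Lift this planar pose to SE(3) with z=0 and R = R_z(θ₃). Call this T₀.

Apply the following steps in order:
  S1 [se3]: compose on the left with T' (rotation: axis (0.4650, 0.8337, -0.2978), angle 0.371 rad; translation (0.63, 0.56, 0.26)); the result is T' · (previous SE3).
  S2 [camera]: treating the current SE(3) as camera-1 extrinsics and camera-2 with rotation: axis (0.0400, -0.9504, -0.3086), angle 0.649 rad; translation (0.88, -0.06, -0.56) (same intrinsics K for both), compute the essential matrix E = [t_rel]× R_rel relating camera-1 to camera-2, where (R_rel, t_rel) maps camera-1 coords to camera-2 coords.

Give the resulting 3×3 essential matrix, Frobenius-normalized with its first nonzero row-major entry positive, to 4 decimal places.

matrix = [0.5473 -0.3455 -0.2207; 0.0839 0.4833 -0.5068; -0.1509 0.0552 0.0961]

source (fourbar_fk): coupler pose = R=[0.6366 -0.7712 0.0000; 0.7712 0.6366 0.0000; 0.0000 0.0000 1.0000], t=(0.3830, 1.0631, 0.0000)
after S1 (compose_se3): R=[0.7063 -0.6446 0.2928; 0.7033 0.6863 -0.1855; -0.0814 0.3369 0.9380], t=(1.1354, 1.5698, 0.3019)
after S2 (essential): [0.5473 -0.3455 -0.2207; 0.0839 0.4833 -0.5068; -0.1509 0.0552 0.0961]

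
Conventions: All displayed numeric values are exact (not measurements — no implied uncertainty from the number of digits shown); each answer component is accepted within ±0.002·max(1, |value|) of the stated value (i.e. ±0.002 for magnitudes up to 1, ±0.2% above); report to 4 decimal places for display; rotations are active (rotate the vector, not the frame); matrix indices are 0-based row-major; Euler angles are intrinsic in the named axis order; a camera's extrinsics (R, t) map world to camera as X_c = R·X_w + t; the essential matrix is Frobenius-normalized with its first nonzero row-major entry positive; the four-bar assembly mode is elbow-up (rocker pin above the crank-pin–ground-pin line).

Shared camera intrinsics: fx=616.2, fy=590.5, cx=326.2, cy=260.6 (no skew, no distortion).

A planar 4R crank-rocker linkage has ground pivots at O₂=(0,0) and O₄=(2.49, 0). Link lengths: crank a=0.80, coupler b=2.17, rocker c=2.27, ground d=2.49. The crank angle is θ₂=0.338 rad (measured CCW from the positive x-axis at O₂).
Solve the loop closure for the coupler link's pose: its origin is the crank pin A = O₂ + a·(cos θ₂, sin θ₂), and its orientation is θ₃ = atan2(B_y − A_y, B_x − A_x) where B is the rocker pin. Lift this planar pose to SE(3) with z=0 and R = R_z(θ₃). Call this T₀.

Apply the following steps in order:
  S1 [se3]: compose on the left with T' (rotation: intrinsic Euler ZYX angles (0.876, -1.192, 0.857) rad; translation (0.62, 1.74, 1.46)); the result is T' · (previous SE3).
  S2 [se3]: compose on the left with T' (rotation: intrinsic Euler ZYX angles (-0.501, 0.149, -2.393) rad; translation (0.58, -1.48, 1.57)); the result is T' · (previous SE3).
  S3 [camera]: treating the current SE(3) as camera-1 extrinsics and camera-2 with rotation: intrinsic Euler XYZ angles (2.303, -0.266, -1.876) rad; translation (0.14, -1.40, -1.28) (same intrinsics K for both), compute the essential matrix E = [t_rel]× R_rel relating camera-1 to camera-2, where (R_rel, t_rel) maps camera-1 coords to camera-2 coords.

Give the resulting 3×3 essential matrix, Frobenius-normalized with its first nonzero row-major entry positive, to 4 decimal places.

matrix = [0.5245 -0.3280 0.2651; -0.3240 -0.4064 0.3787; 0.3452 0.0799 -0.0889]

source (fourbar_fk): coupler pose = R=[0.4840 -0.8751 0.0000; 0.8751 0.4840 0.0000; 0.0000 0.0000 1.0000], t=(0.7547, 0.2653, 0.0000)
after S1 (compose_se3): R=[-0.7190 -0.6682 0.1912; 0.0322 -0.3068 -0.9512; 0.6943 -0.6777 0.2421], t=(0.5460, 1.9225, 2.2354)
after S2 (compose_se3): R=[-0.4771 -0.6013 0.6409; 0.7731 0.0597 0.6315; -0.4180 0.7968 0.4364], t=(0.7242, -1.4302, -1.4246)
after S3 (essential): [0.5245 -0.3280 0.2651; -0.3240 -0.4064 0.3787; 0.3452 0.0799 -0.0889]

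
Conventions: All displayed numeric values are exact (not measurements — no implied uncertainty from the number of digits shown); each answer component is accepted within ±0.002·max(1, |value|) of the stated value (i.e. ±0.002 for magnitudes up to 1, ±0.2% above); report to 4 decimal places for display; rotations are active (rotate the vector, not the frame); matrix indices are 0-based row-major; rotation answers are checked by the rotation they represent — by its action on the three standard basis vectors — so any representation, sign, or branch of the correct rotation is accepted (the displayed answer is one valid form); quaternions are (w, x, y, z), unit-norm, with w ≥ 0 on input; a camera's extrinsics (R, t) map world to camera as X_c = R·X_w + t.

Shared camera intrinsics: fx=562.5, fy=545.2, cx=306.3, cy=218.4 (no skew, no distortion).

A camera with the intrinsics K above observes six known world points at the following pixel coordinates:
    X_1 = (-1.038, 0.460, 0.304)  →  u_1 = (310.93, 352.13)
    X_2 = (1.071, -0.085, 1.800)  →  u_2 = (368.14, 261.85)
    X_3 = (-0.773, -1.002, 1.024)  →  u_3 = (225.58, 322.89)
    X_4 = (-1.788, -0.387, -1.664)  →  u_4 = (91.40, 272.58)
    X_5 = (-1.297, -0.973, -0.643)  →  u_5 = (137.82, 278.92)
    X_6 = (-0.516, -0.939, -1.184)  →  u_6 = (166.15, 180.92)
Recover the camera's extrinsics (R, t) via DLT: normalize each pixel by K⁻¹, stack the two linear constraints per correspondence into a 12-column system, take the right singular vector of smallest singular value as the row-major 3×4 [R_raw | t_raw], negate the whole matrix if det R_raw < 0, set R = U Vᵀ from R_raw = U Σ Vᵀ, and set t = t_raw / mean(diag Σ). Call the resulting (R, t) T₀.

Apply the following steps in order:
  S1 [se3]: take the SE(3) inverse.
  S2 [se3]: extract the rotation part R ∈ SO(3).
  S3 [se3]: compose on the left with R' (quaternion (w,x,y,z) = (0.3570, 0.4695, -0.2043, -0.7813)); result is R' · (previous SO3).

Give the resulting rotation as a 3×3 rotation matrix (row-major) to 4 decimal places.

source (pnp_recover): camera pose = R=[0.4462 0.8668 0.2229; -0.7298 0.2082 0.6511; 0.5180 -0.4532 0.7255], t=(0.0400, 0.2400, 5.7901)
after S1 (invert_se3): R=[0.4462 -0.7298 0.5180; 0.8668 0.2082 -0.4532; 0.2229 0.6511 0.7255], t=(-2.8417, 2.5394, -4.3658)
after S2 (rot_of_se3): [0.4462 -0.7298 0.5180; 0.8668 0.2082 -0.4532; 0.2229 0.6511 0.7255]
after S3 (compose_so3): [-0.0146 -0.2744 -0.9615; -0.9115 0.3989 -0.1000; 0.4110 0.8750 -0.2559]

rotation (matrix) = ((-0.0146, -0.2744, -0.9615), (-0.9115, 0.3989, -0.1000), (0.4110, 0.8750, -0.2559))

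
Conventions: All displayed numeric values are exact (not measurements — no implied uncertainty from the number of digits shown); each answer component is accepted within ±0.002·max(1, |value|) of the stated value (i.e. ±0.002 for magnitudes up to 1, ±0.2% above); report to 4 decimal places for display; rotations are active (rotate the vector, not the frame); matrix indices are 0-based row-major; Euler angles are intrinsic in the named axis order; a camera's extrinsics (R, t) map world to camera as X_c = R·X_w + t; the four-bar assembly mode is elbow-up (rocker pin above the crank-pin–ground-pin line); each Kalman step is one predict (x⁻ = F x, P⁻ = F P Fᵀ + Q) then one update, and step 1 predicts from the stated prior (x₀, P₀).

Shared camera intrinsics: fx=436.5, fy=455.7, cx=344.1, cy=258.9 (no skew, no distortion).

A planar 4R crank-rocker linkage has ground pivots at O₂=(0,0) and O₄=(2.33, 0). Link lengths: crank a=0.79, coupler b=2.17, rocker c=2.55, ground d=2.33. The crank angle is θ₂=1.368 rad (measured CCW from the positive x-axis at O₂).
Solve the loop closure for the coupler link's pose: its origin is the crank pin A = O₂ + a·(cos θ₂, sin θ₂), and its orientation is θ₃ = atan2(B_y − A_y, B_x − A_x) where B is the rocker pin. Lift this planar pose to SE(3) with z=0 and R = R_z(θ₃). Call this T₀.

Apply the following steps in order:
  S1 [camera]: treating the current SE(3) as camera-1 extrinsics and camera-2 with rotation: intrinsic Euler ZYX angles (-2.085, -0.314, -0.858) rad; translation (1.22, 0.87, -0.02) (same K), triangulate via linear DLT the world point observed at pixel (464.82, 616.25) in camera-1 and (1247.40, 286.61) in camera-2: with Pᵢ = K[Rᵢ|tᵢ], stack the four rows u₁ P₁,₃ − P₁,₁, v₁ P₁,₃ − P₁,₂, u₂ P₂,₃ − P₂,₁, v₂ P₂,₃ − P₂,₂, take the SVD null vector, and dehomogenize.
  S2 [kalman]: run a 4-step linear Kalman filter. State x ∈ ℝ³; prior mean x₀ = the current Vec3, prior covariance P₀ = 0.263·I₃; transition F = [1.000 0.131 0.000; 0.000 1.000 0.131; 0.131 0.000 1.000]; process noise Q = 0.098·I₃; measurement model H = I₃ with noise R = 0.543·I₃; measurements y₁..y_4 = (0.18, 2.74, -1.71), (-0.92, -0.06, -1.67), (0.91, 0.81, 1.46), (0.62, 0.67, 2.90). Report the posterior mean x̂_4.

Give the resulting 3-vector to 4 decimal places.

source (fourbar_fk): coupler pose = R=[0.6456 -0.7637 0.0000; 0.7637 0.6456 0.0000; 0.0000 0.0000 1.0000], t=(0.1591, 0.7738, 0.0000)
after S1 (triangulate): (0.5393, 0.0899, 1.5860)
after S2 (kf_track): (0.6138, 0.8439, 1.2256)

result = (0.6138, 0.8439, 1.2256)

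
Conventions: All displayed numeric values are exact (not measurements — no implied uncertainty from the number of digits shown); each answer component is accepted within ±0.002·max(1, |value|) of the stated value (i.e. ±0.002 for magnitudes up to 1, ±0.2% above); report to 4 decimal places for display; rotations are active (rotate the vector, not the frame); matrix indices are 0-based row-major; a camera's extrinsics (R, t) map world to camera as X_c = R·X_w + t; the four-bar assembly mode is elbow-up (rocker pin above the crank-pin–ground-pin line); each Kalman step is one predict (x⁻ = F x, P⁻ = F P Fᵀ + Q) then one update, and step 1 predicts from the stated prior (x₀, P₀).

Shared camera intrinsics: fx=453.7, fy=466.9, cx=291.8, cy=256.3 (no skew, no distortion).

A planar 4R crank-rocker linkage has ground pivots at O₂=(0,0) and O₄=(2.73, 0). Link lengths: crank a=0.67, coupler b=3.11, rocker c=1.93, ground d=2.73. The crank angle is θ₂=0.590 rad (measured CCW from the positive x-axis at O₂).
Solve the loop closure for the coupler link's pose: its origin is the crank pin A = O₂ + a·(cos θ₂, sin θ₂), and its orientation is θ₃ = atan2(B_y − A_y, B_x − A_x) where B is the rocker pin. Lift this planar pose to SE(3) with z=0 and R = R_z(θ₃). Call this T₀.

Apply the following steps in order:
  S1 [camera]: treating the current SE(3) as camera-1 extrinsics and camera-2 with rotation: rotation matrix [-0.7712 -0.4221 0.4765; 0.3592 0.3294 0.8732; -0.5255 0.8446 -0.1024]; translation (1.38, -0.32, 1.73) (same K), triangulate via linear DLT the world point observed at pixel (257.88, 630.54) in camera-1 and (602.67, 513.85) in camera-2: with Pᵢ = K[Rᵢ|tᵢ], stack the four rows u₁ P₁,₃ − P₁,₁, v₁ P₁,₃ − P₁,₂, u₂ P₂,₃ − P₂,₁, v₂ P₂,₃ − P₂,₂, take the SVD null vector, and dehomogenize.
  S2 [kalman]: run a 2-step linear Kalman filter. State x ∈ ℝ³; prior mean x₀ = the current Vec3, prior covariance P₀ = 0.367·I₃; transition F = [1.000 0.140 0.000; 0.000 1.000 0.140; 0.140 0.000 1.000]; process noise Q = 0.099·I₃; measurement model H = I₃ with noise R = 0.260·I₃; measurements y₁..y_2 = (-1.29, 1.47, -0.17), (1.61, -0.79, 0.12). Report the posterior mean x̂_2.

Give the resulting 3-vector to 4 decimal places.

result = (0.4202, 0.3592, 0.2216)

source (fourbar_fk): coupler pose = R=[0.8808 -0.4734 0.0000; 0.4734 0.8808 0.0000; 0.0000 0.0000 1.0000], t=(0.5567, 0.3728, 0.0000)
after S1 (triangulate): (-0.1508, 1.1553, 1.6456)
after S2 (kf_track): (0.4202, 0.3592, 0.2216)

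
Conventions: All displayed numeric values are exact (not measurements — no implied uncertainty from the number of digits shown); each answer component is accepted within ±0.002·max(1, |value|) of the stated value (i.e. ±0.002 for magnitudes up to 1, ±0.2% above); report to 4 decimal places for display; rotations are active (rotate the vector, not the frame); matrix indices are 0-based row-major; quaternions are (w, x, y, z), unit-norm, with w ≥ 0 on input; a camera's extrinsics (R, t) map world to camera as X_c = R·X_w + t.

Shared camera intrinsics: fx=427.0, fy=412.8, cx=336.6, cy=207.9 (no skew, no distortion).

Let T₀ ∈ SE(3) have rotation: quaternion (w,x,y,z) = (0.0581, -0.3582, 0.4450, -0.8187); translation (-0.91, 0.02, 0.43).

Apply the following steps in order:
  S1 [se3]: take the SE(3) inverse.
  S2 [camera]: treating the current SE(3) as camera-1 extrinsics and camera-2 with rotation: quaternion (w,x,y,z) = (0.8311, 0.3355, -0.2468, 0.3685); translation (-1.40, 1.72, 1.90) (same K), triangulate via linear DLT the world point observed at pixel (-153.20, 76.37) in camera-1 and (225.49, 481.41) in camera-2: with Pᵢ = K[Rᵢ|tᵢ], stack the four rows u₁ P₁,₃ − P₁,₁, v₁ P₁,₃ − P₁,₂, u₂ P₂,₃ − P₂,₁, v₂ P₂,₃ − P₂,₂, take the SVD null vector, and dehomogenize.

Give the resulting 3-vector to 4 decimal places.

after S1 (invert_se3): R=[-0.7366 -0.4139 0.5348; -0.2237 -0.5972 -0.7703; 0.6382 -0.6870 0.3473], t=(-0.8920, 0.1396, 0.4452)
after S2 (triangulate): (1.1529, -0.0091, 0.4025)

result = (1.1529, -0.0091, 0.4025)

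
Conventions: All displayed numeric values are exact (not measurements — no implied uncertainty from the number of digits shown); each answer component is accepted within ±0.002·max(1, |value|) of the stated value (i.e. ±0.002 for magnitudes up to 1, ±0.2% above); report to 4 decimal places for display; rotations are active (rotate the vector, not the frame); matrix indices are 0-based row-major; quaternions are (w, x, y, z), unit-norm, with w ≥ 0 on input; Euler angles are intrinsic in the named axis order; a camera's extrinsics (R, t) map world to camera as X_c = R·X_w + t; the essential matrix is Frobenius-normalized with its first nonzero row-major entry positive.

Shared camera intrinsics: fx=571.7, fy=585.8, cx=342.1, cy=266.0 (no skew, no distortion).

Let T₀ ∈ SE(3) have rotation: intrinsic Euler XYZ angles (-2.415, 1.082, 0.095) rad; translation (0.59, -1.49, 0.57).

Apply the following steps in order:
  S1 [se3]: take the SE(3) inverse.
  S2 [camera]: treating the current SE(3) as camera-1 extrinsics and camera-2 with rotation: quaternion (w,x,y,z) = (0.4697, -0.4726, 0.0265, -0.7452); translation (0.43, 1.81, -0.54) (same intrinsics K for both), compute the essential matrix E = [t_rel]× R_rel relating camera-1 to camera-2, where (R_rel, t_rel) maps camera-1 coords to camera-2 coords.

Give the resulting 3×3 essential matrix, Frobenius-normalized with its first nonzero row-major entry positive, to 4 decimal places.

after S1 (invert_se3): R=[0.4674 -0.6548 0.5939; -0.0445 -0.6884 -0.7239; 0.8829 0.3119 -0.3510], t=(-1.5900, -0.5868, 0.1439)
after S2 (essential): [0.5717 -0.0940 0.4008; 0.0440 -0.2454 -0.0194; 0.0242 0.6457 0.1540]

matrix = [0.5717 -0.0940 0.4008; 0.0440 -0.2454 -0.0194; 0.0242 0.6457 0.1540]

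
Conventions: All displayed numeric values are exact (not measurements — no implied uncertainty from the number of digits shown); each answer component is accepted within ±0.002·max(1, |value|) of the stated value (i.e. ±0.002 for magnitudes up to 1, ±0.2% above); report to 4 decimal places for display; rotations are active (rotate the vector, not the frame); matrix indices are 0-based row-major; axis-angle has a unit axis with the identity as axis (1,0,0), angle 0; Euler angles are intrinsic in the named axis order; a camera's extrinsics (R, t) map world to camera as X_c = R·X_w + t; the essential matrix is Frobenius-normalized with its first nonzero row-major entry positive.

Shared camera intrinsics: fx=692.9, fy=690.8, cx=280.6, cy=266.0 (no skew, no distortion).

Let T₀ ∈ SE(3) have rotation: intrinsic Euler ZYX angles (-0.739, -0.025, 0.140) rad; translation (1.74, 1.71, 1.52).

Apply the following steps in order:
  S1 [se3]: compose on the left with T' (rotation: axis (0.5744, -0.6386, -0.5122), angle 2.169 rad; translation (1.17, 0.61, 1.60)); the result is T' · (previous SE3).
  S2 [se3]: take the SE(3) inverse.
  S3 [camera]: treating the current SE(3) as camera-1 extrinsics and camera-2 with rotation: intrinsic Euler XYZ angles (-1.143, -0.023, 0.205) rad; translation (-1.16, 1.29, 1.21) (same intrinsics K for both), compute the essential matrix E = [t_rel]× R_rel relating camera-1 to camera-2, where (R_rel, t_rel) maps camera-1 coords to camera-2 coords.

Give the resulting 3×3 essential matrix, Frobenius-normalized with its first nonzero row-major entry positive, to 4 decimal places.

matrix = [0.6146 0.2525 0.0929; 0.1960 0.1232 -0.4541; 0.0899 -0.0088 0.5309]

after S1 (compose_se3): R=[0.0413 -0.2796 -0.9592; -0.7854 -0.6025 0.1418; -0.6176 0.7475 -0.2445], t=(-0.6705, -0.9414, 3.1709)
after S2 (invert_se3): R=[0.0413 -0.7854 -0.6176; -0.2796 -0.6025 0.7475; -0.9592 0.1418 -0.2445], t=(1.2466, -3.1251, 0.2656)
after S3 (essential): [0.6146 0.2525 0.0929; 0.1960 0.1232 -0.4541; 0.0899 -0.0088 0.5309]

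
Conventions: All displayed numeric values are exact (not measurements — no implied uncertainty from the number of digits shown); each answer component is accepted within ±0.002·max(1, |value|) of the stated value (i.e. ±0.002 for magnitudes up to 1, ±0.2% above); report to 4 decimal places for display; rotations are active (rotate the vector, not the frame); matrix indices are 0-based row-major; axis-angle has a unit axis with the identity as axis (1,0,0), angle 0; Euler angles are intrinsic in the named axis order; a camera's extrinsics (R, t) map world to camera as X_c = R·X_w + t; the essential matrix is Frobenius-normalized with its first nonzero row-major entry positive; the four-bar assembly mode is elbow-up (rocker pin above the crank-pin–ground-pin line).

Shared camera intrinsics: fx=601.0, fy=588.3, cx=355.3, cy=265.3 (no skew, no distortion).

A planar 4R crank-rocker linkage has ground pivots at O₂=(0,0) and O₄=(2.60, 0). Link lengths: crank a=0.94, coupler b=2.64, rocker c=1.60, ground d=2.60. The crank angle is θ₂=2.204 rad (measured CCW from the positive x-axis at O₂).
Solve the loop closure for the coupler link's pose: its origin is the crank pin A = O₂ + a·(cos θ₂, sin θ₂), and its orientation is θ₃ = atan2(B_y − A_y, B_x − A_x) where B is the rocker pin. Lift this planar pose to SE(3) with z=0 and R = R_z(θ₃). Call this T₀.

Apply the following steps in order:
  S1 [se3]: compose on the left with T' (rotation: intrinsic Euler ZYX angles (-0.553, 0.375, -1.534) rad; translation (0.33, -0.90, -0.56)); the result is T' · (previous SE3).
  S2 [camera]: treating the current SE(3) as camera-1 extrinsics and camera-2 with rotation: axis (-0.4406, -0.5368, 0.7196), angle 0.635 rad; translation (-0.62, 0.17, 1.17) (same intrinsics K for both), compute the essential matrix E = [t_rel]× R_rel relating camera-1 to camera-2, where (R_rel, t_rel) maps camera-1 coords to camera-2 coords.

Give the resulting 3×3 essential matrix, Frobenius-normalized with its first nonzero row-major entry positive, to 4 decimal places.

matrix = [0.1890 0.2790 -0.5289; -0.5970 0.2882 0.0819; -0.1317 0.2711 -0.2639]

source (fourbar_fk): coupler pose = R=[0.9622 -0.2723 0.0000; 0.2723 0.9622 0.0000; 0.0000 0.0000 1.0000], t=(-0.5562, 0.7578, 0.0000)
after S1 (compose_se3): R=[0.6823 -0.4967 0.5364; -0.4094 0.3482 0.8433; -0.6056 -0.7950 0.0342], t=(-0.3318, -0.4587, -1.0609)
after S2 (essential): [0.1890 0.2790 -0.5289; -0.5970 0.2882 0.0819; -0.1317 0.2711 -0.2639]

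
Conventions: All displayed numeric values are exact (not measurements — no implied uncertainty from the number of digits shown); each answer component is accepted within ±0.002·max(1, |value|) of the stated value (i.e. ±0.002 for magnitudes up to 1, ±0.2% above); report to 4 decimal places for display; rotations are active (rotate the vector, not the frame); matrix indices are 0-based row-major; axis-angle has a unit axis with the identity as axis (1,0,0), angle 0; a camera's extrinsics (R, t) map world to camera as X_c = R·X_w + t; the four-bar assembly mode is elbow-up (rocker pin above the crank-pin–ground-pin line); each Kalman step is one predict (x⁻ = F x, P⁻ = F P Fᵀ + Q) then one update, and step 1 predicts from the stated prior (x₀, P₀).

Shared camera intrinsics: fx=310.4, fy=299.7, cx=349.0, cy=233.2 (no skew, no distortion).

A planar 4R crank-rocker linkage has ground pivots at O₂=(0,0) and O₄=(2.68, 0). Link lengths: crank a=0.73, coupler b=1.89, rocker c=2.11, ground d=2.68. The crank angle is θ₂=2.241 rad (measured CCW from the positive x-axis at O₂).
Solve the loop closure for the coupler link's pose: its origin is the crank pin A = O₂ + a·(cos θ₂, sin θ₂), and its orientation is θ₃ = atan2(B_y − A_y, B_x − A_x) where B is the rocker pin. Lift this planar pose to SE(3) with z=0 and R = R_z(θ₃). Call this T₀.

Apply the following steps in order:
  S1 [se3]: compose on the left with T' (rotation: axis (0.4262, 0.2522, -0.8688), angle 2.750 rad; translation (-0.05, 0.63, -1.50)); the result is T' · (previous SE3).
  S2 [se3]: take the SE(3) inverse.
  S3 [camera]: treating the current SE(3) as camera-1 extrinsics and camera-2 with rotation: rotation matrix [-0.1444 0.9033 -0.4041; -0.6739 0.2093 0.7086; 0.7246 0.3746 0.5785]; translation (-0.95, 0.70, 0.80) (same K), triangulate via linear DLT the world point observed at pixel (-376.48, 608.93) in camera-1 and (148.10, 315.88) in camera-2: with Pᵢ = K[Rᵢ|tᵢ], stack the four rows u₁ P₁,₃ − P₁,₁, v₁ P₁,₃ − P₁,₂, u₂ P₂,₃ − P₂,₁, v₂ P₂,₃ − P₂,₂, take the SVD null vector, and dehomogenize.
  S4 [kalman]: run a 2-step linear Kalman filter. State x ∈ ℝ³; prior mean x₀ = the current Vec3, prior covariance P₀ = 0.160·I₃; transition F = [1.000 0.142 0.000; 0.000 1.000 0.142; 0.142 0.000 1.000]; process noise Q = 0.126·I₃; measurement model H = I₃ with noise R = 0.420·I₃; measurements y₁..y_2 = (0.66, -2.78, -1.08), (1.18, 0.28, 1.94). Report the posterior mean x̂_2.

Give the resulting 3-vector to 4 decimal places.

result = (1.0419, -0.4297, 1.1470)

source (fourbar_fk): coupler pose = R=[0.8717 -0.4900 0.0000; 0.4900 0.8717 0.0000; 0.0000 0.0000 1.0000], t=(-0.4534, 0.5721, 0.0000)
after S1 (compose_se3): R=[-0.2373 0.7509 -0.6163; -0.5016 -0.6380 -0.5842; -0.8319 0.1705 0.5281], t=(0.5186, 0.2277, -1.2815)
after S2 (invert_se3): R=[-0.2373 -0.5016 -0.8319; 0.7509 -0.6380 0.1705; -0.6163 -0.5842 0.5281], t=(-0.8287, -0.0257, 1.1294)
after S3 (triangulate): (1.3596, 0.0254, 1.2860)
after S4 (kf_track): (1.0419, -0.4297, 1.1470)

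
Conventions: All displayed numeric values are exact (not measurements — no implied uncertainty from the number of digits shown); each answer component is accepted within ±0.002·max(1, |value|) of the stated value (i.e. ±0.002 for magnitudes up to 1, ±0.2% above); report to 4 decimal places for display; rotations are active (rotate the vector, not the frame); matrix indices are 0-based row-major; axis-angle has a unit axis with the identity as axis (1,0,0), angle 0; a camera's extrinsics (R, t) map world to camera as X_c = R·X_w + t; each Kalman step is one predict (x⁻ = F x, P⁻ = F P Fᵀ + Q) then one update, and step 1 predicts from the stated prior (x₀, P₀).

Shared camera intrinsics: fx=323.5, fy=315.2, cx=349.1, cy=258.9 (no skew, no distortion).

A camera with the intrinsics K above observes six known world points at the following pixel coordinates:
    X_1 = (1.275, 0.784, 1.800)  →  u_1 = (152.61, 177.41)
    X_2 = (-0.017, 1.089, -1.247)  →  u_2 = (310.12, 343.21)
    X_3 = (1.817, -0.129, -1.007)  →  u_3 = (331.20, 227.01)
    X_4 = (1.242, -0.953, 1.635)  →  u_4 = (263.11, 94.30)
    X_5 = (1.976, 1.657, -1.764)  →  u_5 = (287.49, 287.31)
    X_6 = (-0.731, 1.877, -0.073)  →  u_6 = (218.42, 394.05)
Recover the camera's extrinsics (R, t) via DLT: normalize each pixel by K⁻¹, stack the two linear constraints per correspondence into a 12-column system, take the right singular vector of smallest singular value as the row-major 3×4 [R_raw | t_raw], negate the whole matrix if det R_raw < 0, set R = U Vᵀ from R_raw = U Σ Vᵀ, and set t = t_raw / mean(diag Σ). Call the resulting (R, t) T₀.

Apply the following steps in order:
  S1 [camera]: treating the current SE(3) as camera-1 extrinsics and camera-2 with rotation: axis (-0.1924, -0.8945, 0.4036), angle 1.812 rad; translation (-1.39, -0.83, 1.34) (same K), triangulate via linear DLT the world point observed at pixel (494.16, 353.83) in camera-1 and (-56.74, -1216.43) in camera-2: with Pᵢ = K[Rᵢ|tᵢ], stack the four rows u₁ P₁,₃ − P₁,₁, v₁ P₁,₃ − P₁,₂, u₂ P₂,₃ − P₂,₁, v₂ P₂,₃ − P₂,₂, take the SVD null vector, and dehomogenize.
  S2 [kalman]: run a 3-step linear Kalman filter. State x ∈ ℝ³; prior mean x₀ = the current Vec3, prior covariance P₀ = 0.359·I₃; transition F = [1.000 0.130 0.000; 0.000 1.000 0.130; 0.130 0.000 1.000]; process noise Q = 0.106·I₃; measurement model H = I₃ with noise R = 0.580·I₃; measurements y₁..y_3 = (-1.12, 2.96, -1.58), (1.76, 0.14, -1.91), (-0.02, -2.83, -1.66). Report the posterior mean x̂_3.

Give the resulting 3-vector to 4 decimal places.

source (pnp_recover): camera pose = R=[-0.2835 -0.7848 -0.5512; -0.6748 0.5716 -0.4668; 0.6814 0.2395 -0.6916], t=(-0.4801, 0.2101, 4.2202)
after S1 (triangulate): (-1.9961, -1.3588, 0.0652)
after S2 (kf_track): (-0.2846, -0.8767, -1.4867)

result = (-0.2846, -0.8767, -1.4867)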